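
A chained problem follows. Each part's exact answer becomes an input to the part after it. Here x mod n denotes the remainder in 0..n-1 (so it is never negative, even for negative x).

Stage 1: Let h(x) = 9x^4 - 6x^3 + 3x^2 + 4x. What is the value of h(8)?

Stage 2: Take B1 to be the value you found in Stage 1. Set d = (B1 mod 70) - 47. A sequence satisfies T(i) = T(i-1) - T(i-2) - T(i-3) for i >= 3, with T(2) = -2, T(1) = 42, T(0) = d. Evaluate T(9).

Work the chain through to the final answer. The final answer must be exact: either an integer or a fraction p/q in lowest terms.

-218

Stage 1: 9*(8)^4 - 6*(8)^3 + 3*(8)^2 + 4*(8)^1 = (36864) + (-3072) + (192) + (32) = 34016; answer 34016
Stage 2: B1 = 34016; d = 19; T(3) = 1*(-2) - 1*(42) - 1*(19) = -63; iterating: T(3)=-63, T(4)=-103, T(5)=-38, T(6)=128, T(7)=269, T(8)=179, T(9)=-218; answer -218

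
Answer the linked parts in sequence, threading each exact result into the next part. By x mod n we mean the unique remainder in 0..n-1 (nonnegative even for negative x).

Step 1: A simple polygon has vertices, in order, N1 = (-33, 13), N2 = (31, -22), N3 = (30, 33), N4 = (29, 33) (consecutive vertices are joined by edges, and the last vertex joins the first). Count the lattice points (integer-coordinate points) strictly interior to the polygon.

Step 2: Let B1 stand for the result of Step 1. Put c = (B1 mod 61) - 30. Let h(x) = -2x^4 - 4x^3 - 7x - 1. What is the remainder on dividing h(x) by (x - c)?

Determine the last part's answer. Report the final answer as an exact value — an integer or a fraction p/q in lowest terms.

-66002

Step 1: cross terms: (-33*-22 - 31*13)=323, (31*33 - 30*-22)=1683, (30*33 - 29*33)=33, (29*13 - -33*33)=1466; twice the area = |3505| = 3505; area = 3505/2; boundary points = 1 + 1 + 1 + 2 = 5; strictly interior points = area - boundary/2 + 1 = 1751; answer 1751
Step 2: B1 = 1751; c = 13; remainder = value at the root: -2*(13)^4 - 4*(13)^3 - 7*(13)^1 - 1 = (-57122) + (-8788) + (-91) + (-1) = -66002; answer -66002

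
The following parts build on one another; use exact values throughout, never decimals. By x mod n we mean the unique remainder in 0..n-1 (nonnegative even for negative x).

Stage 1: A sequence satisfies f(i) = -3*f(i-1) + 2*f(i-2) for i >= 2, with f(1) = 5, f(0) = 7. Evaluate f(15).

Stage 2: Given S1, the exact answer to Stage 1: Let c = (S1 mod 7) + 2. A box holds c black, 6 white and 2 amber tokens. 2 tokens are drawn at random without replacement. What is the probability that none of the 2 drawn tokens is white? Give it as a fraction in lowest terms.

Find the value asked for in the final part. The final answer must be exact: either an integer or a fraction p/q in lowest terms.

7/26

Stage 1: f(2) = -3*(5) + 2*(7) = -1; iterating: f(2)=-1, f(3)=13, f(4)=-41, f(5)=149, f(6)=-529, f(7)=1885, f(8)=-6713, f(9)=23909, f(10)=-85153, f(11)=303277, f(12)=-1080137, f(13)=3846965, f(14)=-13701169, f(15)=48797437; answer 48797437
Stage 2: S1 = 48797437; c = 5; total draws C(13,2) = 78; favorable C(7,2) = 21; P = 7/26; answer 7/26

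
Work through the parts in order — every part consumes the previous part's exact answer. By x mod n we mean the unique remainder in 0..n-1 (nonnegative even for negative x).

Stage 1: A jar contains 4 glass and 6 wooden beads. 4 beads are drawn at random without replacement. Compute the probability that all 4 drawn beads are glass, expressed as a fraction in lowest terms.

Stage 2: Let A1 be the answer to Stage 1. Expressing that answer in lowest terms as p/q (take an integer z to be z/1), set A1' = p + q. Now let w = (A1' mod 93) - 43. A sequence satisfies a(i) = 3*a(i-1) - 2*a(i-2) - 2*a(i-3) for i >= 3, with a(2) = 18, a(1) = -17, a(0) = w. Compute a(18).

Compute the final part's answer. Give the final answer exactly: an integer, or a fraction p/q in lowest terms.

Stage 1: total draws C(10,4) = 210; favorable C(4,4) = 1; P = 1/210; answer 1/210
Stage 2: A1 = 1/210; threaded value p + q = 211; w = -18; a(3) = 3*(18) - 2*(-17) - 2*(-18) = 124; iterating: a(3)=124, a(4)=370, a(5)=826, a(6)=1490, a(7)=2078, a(8)=1602, a(9)=-2330, a(10)=-14350, a(11)=-41594, a(12)=-91422, a(13)=-162378, a(14)=-221102, a(15)=-155706, a(16)=299842, a(17)=1653142, a(18)=4671154; answer 4671154

4671154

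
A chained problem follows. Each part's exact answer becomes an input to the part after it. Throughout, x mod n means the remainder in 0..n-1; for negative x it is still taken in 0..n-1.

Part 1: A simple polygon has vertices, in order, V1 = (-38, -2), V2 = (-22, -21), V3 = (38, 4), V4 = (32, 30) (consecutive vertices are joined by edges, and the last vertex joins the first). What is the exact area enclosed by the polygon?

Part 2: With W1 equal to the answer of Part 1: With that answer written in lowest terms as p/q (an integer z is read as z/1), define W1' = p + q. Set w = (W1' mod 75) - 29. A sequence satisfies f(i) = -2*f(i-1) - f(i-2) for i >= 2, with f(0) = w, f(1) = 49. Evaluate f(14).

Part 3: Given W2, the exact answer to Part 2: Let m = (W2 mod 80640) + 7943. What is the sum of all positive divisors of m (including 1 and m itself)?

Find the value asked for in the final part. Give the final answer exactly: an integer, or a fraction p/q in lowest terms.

150192

Part 1: cross terms: (-38*-21 - -22*-2)=754, (-22*4 - 38*-21)=710, (38*30 - 32*4)=1012, (32*-2 - -38*30)=1076; twice the area = |3552| = 3552; area = 1776; answer 1776
Part 2: W1 = 1776; threaded value p + q = 1777; w = 23; f(2) = -2*(49) - 1*(23) = -121; iterating: f(2)=-121, f(3)=193, f(4)=-265, f(5)=337, f(6)=-409, f(7)=481, f(8)=-553, f(9)=625, f(10)=-697, f(11)=769, f(12)=-841, f(13)=913, f(14)=-985; answer -985
Part 3: W2 = -985; m = 87598; 87598 = 2 * 7 * 6257; sigma = (1 + 2) * (1 + 7) * (1 + 6257) = 3 * 8 * 6258 = 150192; answer 150192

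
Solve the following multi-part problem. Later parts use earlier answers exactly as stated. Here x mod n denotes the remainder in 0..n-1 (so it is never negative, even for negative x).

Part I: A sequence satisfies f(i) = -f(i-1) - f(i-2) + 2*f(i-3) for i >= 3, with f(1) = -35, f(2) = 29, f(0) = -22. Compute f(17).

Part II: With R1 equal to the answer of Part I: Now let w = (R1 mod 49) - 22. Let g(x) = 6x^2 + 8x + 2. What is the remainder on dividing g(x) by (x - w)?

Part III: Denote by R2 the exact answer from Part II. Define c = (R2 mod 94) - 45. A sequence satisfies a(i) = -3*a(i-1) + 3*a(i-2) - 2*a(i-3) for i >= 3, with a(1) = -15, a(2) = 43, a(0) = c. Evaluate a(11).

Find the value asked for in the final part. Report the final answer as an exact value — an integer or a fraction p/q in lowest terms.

Part I: f(3) = -1*(29) - 1*(-35) + 2*(-22) = -38; iterating: f(3)=-38, f(4)=-61, f(5)=157, f(6)=-172, f(7)=-107, f(8)=593, f(9)=-830, f(10)=23, f(11)=1993, f(12)=-3676, f(13)=1729, f(14)=5933, f(15)=-15014, f(16)=12539, f(17)=14341; answer 14341
Part II: R1 = 14341; w = 11; remainder = value at the root: 6*(11)^2 + 8*(11)^1 + 2 = (726) + (88) + (2) = 816; answer 816
Part III: R2 = 816; c = 19; a(3) = -3*(43) + 3*(-15) - 2*(19) = -212; iterating: a(3)=-212, a(4)=795, a(5)=-3107, a(6)=12130, a(7)=-47301, a(8)=184507, a(9)=-719684, a(10)=2807175, a(11)=-10949591; answer -10949591

-10949591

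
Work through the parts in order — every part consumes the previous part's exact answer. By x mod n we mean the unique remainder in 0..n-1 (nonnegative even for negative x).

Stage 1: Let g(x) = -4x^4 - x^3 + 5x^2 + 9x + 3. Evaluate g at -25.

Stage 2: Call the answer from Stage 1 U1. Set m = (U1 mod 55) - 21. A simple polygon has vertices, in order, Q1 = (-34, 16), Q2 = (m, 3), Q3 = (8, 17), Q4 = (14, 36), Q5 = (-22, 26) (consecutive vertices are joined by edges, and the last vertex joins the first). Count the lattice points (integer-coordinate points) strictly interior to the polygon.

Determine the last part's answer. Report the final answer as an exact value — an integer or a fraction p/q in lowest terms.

808

Stage 1: -4*(-25)^4 - 1*(-25)^3 + 5*(-25)^2 + 9*(-25)^1 + 3 = (-1562500) + (15625) + (3125) + (-225) + (3) = -1543972; answer -1543972
Stage 2: U1 = -1543972; m = 22; cross terms: (-34*3 - 22*16)=-454, (22*17 - 8*3)=350, (8*36 - 14*17)=50, (14*26 - -22*36)=1156, (-22*16 - -34*26)=532; twice the area = |1634| = 1634; area = 817; boundary points = 1 + 14 + 1 + 2 + 2 = 20; strictly interior points = area - boundary/2 + 1 = 808; answer 808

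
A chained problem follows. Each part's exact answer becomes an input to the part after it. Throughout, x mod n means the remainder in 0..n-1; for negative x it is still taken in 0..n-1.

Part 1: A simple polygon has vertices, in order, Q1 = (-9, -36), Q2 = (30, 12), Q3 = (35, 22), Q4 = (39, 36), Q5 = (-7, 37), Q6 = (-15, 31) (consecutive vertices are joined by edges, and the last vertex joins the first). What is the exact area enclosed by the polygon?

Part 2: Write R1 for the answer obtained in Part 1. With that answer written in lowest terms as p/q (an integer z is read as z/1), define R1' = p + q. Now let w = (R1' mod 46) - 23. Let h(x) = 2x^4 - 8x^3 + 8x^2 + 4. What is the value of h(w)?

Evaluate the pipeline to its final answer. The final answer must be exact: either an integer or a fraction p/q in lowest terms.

22

Part 1: cross terms: (-9*12 - 30*-36)=972, (30*22 - 35*12)=240, (35*36 - 39*22)=402, (39*37 - -7*36)=1695, (-7*31 - -15*37)=338, (-15*-36 - -9*31)=819; twice the area = |4466| = 4466; area = 2233; answer 2233
Part 2: R1 = 2233; threaded value p + q = 2234; w = 3; 2*(3)^4 - 8*(3)^3 + 8*(3)^2 + 4 = (162) + (-216) + (72) + (4) = 22; answer 22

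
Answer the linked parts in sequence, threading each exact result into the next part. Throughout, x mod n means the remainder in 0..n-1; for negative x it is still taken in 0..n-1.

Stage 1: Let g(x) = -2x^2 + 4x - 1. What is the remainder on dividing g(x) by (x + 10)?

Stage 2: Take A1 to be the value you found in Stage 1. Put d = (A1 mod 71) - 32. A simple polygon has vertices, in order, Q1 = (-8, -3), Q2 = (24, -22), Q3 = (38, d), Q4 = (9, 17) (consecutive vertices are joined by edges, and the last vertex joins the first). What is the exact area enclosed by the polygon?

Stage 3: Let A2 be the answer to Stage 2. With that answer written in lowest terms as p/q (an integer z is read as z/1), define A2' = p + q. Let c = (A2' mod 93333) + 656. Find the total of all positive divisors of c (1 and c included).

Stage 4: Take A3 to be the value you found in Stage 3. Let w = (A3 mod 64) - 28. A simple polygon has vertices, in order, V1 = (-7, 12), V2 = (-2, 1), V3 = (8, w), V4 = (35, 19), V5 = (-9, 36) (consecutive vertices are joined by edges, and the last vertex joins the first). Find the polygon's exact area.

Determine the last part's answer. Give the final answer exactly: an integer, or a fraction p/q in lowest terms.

Stage 1: remainder = value at the root: -2*(-10)^2 + 4*(-10)^1 - 1 = (-200) + (-40) + (-1) = -241; answer -241
Stage 2: A1 = -241; d = 11; cross terms: (-8*-22 - 24*-3)=248, (24*11 - 38*-22)=1100, (38*17 - 9*11)=547, (9*-3 - -8*17)=109; twice the area = |2004| = 2004; area = 1002; answer 1002
Stage 3: A2 = 1002; threaded value p + q = 1003; c = 1659; 1659 = 3 * 7 * 79; sigma = (1 + 3) * (1 + 7) * (1 + 79) = 4 * 8 * 80 = 2560; answer 2560
Stage 4: A3 = 2560; w = -28; cross terms: (-7*1 - -2*12)=17, (-2*-28 - 8*1)=48, (8*19 - 35*-28)=1132, (35*36 - -9*19)=1431, (-9*12 - -7*36)=144; twice the area = |2772| = 2772; area = 1386; answer 1386

1386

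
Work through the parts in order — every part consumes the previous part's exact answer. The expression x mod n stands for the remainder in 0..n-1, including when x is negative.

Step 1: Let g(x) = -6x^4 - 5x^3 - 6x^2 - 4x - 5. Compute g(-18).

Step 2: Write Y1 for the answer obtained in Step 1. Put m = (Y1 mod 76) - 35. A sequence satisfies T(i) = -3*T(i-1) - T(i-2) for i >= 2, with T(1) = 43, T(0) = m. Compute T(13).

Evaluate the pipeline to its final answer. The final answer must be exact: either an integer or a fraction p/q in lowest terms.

5034427

Step 1: -6*(-18)^4 - 5*(-18)^3 - 6*(-18)^2 - 4*(-18)^1 - 5 = (-629856) + (29160) + (-1944) + (72) + (-5) = -602573; answer -602573
Step 2: Y1 = -602573; m = -4; T(2) = -3*(43) - 1*(-4) = -125; iterating: T(2)=-125, T(3)=332, T(4)=-871, T(5)=2281, T(6)=-5972, T(7)=15635, T(8)=-40933, T(9)=107164, T(10)=-280559, T(11)=734513, T(12)=-1922980, T(13)=5034427; answer 5034427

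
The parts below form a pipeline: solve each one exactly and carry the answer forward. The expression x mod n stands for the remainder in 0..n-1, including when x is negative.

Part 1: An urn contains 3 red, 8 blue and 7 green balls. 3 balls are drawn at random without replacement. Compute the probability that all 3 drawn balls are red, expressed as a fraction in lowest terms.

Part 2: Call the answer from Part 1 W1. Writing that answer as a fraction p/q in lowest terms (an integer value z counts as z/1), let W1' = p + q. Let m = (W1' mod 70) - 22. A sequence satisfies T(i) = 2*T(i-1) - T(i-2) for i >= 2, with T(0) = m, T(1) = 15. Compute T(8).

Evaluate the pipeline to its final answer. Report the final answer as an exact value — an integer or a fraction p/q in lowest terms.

-55

Part 1: total draws C(18,3) = 816; favorable C(3,3) = 1; P = 1/816; answer 1/816
Part 2: W1 = 1/816; threaded value p + q = 817; m = 25; T(2) = 2*(15) - 1*(25) = 5; iterating: T(2)=5, T(3)=-5, T(4)=-15, T(5)=-25, T(6)=-35, T(7)=-45, T(8)=-55; answer -55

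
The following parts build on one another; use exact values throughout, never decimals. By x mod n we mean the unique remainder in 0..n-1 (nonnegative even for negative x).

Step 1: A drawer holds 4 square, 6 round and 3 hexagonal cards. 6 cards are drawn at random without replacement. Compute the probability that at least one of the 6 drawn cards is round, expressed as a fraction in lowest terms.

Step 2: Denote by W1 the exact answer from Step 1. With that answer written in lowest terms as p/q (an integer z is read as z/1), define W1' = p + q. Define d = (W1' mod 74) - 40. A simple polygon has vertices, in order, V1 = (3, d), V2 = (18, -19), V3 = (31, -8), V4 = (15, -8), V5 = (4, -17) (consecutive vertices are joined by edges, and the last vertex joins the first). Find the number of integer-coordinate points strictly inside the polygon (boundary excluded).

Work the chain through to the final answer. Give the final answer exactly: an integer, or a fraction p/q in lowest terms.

Step 1: total draws C(13,6) = 1716; complement C(7,6) = 7; favorable 1716 - 7 = 1709; P = 1709/1716; answer 1709/1716
Step 2: W1 = 1709/1716; threaded value p + q = 3425; d = -19; cross terms: (3*-19 - 18*-19)=285, (18*-8 - 31*-19)=445, (31*-8 - 15*-8)=-128, (15*-17 - 4*-8)=-223, (4*-19 - 3*-17)=-25; twice the area = |354| = 354; area = 177; boundary points = 15 + 1 + 16 + 1 + 1 = 34; strictly interior points = area - boundary/2 + 1 = 161; answer 161

161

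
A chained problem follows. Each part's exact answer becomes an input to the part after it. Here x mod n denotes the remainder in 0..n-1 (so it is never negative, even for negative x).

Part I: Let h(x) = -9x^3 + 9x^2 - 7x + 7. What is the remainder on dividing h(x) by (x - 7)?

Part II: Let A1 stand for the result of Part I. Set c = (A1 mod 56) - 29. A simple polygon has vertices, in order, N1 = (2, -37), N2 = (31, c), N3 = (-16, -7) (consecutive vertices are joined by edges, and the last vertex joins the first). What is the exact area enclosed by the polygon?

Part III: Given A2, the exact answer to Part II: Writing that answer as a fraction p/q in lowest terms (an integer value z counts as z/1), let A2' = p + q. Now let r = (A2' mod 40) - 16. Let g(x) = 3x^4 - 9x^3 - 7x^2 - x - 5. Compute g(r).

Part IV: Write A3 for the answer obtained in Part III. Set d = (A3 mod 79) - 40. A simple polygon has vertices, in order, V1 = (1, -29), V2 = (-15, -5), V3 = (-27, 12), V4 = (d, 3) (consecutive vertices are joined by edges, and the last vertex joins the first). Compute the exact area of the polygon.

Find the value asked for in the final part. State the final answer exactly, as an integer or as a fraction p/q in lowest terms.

1167/2

Part I: remainder = value at the root: -9*(7)^3 + 9*(7)^2 - 7*(7)^1 + 7 = (-3087) + (441) + (-49) + (7) = -2688; answer -2688
Part II: A1 = -2688; c = -29; cross terms: (2*-29 - 31*-37)=1089, (31*-7 - -16*-29)=-681, (-16*-37 - 2*-7)=606; twice the area = |1014| = 1014; area = 507; answer 507
Part III: A2 = 507; threaded value p + q = 508; r = 12; 3*(12)^4 - 9*(12)^3 - 7*(12)^2 - 1*(12)^1 - 5 = (62208) + (-15552) + (-1008) + (-12) + (-5) = 45631; answer 45631
Part IV: A3 = 45631; d = 8; cross terms: (1*-5 - -15*-29)=-440, (-15*12 - -27*-5)=-315, (-27*3 - 8*12)=-177, (8*-29 - 1*3)=-235; twice the area = |-1167| = 1167; area = 1167/2; answer 1167/2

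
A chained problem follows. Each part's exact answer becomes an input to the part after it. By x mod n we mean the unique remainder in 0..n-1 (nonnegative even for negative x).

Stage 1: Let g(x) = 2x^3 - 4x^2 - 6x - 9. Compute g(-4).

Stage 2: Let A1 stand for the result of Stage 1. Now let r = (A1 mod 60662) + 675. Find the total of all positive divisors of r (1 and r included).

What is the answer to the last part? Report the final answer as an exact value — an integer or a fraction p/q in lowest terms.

Stage 1: 2*(-4)^3 - 4*(-4)^2 - 6*(-4)^1 - 9 = (-128) + (-64) + (24) + (-9) = -177; answer -177
Stage 2: A1 = -177; r = 61160; 61160 = 2^3 * 5 * 11 * 139; sigma = (1 + 2 + 4 + 8) * (1 + 5) * (1 + 11) * (1 + 139) = 15 * 6 * 12 * 140 = 151200; answer 151200

151200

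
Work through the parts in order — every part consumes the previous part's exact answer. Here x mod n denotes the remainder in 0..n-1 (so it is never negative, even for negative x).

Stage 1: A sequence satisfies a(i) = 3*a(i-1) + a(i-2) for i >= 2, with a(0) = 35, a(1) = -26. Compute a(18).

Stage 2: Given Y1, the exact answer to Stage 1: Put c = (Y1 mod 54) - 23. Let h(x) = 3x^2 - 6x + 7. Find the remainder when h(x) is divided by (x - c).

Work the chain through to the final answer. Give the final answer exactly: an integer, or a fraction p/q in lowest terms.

367

Stage 1: a(2) = 3*(-26) + 1*(35) = -43; iterating: a(2)=-43, a(3)=-155, a(4)=-508, a(5)=-1679, a(6)=-5545, a(7)=-18314, a(8)=-60487, a(9)=-199775, a(10)=-659812, a(11)=-2179211, a(12)=-7197445, a(13)=-23771546, a(14)=-78512083, a(15)=-259307795, a(16)=-856435468, a(17)=-2828614199, a(18)=-9342278065; answer -9342278065
Stage 2: Y1 = -9342278065; c = 12; remainder = value at the root: 3*(12)^2 - 6*(12)^1 + 7 = (432) + (-72) + (7) = 367; answer 367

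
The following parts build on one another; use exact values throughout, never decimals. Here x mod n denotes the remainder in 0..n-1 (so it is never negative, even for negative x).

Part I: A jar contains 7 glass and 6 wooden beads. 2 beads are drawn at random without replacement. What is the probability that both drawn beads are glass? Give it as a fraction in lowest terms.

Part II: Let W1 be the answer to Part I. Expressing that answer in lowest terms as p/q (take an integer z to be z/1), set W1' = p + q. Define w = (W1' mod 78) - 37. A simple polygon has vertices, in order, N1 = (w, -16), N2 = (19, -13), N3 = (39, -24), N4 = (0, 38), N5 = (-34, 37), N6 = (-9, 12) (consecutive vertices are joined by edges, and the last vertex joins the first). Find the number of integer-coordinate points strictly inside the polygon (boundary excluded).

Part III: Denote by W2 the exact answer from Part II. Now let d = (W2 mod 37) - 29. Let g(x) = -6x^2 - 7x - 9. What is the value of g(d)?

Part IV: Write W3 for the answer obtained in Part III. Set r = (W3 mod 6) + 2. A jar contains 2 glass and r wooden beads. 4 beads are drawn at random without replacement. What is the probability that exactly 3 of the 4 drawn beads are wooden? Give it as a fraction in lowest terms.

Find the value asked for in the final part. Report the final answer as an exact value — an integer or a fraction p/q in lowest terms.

Part I: total draws C(13,2) = 78; favorable C(7,2) = 21; P = 7/26; answer 7/26
Part II: W1 = 7/26; threaded value p + q = 33; w = -4; cross terms: (-4*-13 - 19*-16)=356, (19*-24 - 39*-13)=51, (39*38 - 0*-24)=1482, (0*37 - -34*38)=1292, (-34*12 - -9*37)=-75, (-9*-16 - -4*12)=192; twice the area = |3298| = 3298; area = 1649; boundary points = 1 + 1 + 1 + 1 + 25 + 1 = 30; strictly interior points = area - boundary/2 + 1 = 1635; answer 1635
Part III: W2 = 1635; d = -22; -6*(-22)^2 - 7*(-22)^1 - 9 = (-2904) + (154) + (-9) = -2759; answer -2759
Part IV: W3 = -2759; r = 3; total draws C(5,4) = 5; favorable C(3,3)*C(2,1) = 2; P = 2/5; answer 2/5

2/5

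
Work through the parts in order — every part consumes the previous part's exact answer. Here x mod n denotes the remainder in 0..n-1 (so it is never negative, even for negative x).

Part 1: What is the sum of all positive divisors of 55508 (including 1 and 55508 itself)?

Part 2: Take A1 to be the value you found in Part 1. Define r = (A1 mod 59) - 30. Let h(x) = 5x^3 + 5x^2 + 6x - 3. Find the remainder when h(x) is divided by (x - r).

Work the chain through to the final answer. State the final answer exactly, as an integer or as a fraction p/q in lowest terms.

Part 1: 55508 = 2^2 * 13877; sigma = (1 + 2 + 4) * (1 + 13877) = 7 * 13878 = 97146; answer 97146
Part 2: A1 = 97146; r = 2; remainder = value at the root: 5*(2)^3 + 5*(2)^2 + 6*(2)^1 - 3 = (40) + (20) + (12) + (-3) = 69; answer 69

69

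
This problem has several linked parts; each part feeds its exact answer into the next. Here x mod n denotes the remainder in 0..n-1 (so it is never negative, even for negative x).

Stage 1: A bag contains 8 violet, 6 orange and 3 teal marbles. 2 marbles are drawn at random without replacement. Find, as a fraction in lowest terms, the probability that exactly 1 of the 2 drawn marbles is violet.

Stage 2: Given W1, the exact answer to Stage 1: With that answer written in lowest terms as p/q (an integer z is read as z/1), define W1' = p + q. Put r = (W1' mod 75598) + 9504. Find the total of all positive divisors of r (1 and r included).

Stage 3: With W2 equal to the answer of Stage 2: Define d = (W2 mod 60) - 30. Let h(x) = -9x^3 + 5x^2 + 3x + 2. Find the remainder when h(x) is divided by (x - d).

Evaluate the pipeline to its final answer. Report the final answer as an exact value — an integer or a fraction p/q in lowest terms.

54056

Stage 1: total draws C(17,2) = 136; favorable C(8,1)*C(9,1) = 72; P = 9/17; answer 9/17
Stage 2: W1 = 9/17; threaded value p + q = 26; r = 9530; 9530 = 2 * 5 * 953; sigma = (1 + 2) * (1 + 5) * (1 + 953) = 3 * 6 * 954 = 17172; answer 17172
Stage 3: W2 = 17172; d = -18; remainder = value at the root: -9*(-18)^3 + 5*(-18)^2 + 3*(-18)^1 + 2 = (52488) + (1620) + (-54) + (2) = 54056; answer 54056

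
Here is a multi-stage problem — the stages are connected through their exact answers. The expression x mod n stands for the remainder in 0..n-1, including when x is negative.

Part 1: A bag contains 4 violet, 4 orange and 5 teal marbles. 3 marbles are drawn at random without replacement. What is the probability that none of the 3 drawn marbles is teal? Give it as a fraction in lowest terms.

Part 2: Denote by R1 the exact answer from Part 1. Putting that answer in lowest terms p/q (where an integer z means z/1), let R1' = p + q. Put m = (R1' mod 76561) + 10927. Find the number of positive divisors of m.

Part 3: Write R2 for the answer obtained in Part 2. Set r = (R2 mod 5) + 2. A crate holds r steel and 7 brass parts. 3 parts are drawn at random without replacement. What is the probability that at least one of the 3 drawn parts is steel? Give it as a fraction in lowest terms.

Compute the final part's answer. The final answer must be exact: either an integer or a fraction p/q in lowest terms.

Part 1: total draws C(13,3) = 286; favorable C(8,3) = 56; P = 28/143; answer 28/143
Part 2: R1 = 28/143; threaded value p + q = 171; m = 11098; 11098 = 2 * 31 * 179; number of divisors = (1+1) * (1+1) * (1+1) = 8; answer 8
Part 3: R2 = 8; r = 5; total draws C(12,3) = 220; complement C(7,3) = 35; favorable 220 - 35 = 185; P = 37/44; answer 37/44

37/44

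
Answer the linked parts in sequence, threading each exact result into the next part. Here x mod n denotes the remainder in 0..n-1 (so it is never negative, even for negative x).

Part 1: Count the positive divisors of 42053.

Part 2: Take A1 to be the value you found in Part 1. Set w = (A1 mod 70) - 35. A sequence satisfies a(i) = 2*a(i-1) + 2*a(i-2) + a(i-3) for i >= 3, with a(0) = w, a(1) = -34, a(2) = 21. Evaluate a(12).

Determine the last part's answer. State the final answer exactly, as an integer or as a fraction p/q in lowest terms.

-450431

Part 1: 42053 = 11 * 3823; number of divisors = (1+1) * (1+1) = 4; answer 4
Part 2: A1 = 4; w = -31; a(3) = 2*(21) + 2*(-34) + 1*(-31) = -57; iterating: a(3)=-57, a(4)=-106, a(5)=-305, a(6)=-879, a(7)=-2474, a(8)=-7011, a(9)=-19849, a(10)=-56194, a(11)=-159097, a(12)=-450431; answer -450431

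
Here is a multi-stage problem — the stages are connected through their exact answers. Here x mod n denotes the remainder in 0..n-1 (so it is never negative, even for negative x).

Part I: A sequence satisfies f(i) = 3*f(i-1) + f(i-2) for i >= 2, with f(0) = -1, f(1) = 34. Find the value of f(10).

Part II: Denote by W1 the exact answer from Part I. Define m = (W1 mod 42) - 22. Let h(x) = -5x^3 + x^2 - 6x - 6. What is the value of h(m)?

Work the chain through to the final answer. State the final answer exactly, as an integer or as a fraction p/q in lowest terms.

-4966

Part I: f(2) = 3*(34) + 1*(-1) = 101; iterating: f(2)=101, f(3)=337, f(4)=1112, f(5)=3673, f(6)=12131, f(7)=40066, f(8)=132329, f(9)=437053, f(10)=1443488; answer 1443488
Part II: W1 = 1443488; m = 10; -5*(10)^3 + 1*(10)^2 - 6*(10)^1 - 6 = (-5000) + (100) + (-60) + (-6) = -4966; answer -4966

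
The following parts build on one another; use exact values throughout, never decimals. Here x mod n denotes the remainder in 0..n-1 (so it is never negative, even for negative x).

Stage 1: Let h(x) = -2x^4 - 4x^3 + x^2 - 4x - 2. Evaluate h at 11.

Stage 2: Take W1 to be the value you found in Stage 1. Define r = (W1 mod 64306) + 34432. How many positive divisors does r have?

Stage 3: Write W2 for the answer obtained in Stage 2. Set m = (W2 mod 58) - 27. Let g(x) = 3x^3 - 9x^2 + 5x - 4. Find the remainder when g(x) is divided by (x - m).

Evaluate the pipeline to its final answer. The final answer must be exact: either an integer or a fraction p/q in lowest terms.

Stage 1: -2*(11)^4 - 4*(11)^3 + 1*(11)^2 - 4*(11)^1 - 2 = (-29282) + (-5324) + (121) + (-44) + (-2) = -34531; answer -34531
Stage 2: W1 = -34531; r = 64207; 64207 = 11 * 13 * 449; number of divisors = (1+1) * (1+1) * (1+1) = 8; answer 8
Stage 3: W2 = 8; m = -19; remainder = value at the root: 3*(-19)^3 - 9*(-19)^2 + 5*(-19)^1 - 4 = (-20577) + (-3249) + (-95) + (-4) = -23925; answer -23925

-23925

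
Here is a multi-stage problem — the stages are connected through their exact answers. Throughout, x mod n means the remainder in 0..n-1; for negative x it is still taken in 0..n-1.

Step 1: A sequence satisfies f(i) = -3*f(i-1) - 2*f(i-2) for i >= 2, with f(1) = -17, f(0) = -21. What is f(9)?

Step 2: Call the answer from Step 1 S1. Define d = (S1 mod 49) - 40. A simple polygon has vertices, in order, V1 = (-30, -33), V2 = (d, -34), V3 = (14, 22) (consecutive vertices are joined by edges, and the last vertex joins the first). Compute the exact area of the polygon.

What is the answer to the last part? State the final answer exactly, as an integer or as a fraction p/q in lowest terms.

121/2

Step 1: f(2) = -3*(-17) - 2*(-21) = 93; iterating: f(2)=93, f(3)=-245, f(4)=549, f(5)=-1157, f(6)=2373, f(7)=-4805, f(8)=9669, f(9)=-19397; answer -19397
Step 2: S1 = -19397; d = -33; cross terms: (-30*-34 - -33*-33)=-69, (-33*22 - 14*-34)=-250, (14*-33 - -30*22)=198; twice the area = |-121| = 121; area = 121/2; answer 121/2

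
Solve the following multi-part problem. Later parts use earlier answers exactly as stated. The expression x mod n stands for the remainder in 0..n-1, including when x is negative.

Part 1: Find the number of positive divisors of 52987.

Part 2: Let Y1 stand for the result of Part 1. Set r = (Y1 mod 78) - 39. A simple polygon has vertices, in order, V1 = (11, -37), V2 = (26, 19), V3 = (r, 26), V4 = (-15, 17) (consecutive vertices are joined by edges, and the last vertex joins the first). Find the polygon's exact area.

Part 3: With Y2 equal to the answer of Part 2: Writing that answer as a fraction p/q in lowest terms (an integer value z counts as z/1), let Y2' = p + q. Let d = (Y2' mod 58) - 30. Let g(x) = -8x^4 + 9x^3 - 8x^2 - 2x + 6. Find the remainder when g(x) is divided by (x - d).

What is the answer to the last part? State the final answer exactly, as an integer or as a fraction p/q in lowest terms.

-1642677

Part 1: 52987 = 11 * 4817; number of divisors = (1+1) * (1+1) = 4; answer 4
Part 2: Y1 = 4; r = -35; cross terms: (11*19 - 26*-37)=1171, (26*26 - -35*19)=1341, (-35*17 - -15*26)=-205, (-15*-37 - 11*17)=368; twice the area = |2675| = 2675; area = 2675/2; answer 2675/2
Part 3: Y2 = 2675/2; threaded value p + q = 2677; d = -21; remainder = value at the root: -8*(-21)^4 + 9*(-21)^3 - 8*(-21)^2 - 2*(-21)^1 + 6 = (-1555848) + (-83349) + (-3528) + (42) + (6) = -1642677; answer -1642677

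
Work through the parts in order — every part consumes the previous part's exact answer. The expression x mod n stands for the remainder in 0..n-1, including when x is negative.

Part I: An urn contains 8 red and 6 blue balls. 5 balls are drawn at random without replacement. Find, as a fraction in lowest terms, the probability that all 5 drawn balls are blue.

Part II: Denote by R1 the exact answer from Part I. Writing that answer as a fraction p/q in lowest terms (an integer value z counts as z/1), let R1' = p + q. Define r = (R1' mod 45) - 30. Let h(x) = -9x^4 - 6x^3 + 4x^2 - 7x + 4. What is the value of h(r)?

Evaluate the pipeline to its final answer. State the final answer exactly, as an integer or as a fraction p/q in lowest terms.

-564108

Part I: total draws C(14,5) = 2002; favorable C(6,5) = 6; P = 3/1001; answer 3/1001
Part II: R1 = 3/1001; threaded value p + q = 1004; r = -16; -9*(-16)^4 - 6*(-16)^3 + 4*(-16)^2 - 7*(-16)^1 + 4 = (-589824) + (24576) + (1024) + (112) + (4) = -564108; answer -564108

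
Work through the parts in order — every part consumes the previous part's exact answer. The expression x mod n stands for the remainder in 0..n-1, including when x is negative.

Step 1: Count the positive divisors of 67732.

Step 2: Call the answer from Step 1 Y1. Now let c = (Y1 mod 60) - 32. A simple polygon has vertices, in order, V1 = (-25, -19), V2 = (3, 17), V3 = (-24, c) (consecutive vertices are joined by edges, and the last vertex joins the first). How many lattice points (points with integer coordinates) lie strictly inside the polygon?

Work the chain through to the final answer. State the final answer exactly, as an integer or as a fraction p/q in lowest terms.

Step 1: 67732 = 2^2 * 7 * 41 * 59; number of divisors = (2+1) * (1+1) * (1+1) * (1+1) = 24; answer 24
Step 2: Y1 = 24; c = -8; cross terms: (-25*17 - 3*-19)=-368, (3*-8 - -24*17)=384, (-24*-19 - -25*-8)=256; twice the area = |272| = 272; area = 136; boundary points = 4 + 1 + 1 = 6; strictly interior points = area - boundary/2 + 1 = 134; answer 134

134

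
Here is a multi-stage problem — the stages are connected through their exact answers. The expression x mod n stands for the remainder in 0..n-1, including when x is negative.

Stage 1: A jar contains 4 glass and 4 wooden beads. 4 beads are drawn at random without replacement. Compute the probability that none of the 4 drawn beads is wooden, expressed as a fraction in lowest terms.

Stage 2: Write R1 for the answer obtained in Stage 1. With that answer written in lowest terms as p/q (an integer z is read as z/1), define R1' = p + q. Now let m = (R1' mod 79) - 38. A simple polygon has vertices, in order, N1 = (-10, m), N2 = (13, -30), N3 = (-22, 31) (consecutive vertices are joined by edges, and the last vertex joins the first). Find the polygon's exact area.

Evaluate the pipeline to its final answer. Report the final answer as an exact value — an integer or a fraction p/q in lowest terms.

Stage 1: total draws C(8,4) = 70; favorable C(4,4) = 1; P = 1/70; answer 1/70
Stage 2: R1 = 1/70; threaded value p + q = 71; m = 33; cross terms: (-10*-30 - 13*33)=-129, (13*31 - -22*-30)=-257, (-22*33 - -10*31)=-416; twice the area = |-802| = 802; area = 401; answer 401

401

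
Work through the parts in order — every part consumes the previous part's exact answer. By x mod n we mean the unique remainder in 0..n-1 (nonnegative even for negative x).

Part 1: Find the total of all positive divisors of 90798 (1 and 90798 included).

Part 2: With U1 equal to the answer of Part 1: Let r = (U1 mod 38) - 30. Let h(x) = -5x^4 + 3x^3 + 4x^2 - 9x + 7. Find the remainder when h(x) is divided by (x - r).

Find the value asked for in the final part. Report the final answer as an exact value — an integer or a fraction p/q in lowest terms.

Part 1: 90798 = 2 * 3 * 37 * 409; sigma = (1 + 2) * (1 + 3) * (1 + 37) * (1 + 409) = 3 * 4 * 38 * 410 = 186960; answer 186960
Part 2: U1 = 186960; r = -30; remainder = value at the root: -5*(-30)^4 + 3*(-30)^3 + 4*(-30)^2 - 9*(-30)^1 + 7 = (-4050000) + (-81000) + (3600) + (270) + (7) = -4127123; answer -4127123

-4127123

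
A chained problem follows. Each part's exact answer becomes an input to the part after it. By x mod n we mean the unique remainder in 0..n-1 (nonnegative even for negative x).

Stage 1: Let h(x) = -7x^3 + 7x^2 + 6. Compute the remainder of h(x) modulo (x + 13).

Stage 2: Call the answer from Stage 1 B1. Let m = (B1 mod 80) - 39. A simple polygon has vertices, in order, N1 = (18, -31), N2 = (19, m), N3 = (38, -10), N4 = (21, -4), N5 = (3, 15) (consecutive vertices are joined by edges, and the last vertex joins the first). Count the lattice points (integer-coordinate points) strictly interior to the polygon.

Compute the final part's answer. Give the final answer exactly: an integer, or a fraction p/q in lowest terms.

519

Stage 1: remainder = value at the root: -7*(-13)^3 + 7*(-13)^2 + 6 = (15379) + (1183) + (6) = 16568; answer 16568
Stage 2: B1 = 16568; m = -31; cross terms: (18*-31 - 19*-31)=31, (19*-10 - 38*-31)=988, (38*-4 - 21*-10)=58, (21*15 - 3*-4)=327, (3*-31 - 18*15)=-363; twice the area = |1041| = 1041; area = 1041/2; boundary points = 1 + 1 + 1 + 1 + 1 = 5; strictly interior points = area - boundary/2 + 1 = 519; answer 519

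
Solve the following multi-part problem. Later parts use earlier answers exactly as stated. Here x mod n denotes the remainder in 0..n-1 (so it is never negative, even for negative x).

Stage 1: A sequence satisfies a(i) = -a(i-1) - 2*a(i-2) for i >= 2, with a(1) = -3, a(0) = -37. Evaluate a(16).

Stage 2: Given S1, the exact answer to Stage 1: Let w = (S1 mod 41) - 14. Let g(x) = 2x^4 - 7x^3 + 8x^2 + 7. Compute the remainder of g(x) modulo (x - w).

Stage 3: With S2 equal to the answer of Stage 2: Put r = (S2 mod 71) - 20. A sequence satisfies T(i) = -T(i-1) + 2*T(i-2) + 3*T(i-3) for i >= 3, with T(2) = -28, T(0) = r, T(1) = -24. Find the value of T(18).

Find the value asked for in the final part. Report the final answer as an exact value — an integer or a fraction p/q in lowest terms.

-35015

Stage 1: a(2) = -1*(-3) - 2*(-37) = 77; iterating: a(2)=77, a(3)=-71, a(4)=-83, a(5)=225, a(6)=-59, a(7)=-391, a(8)=509, a(9)=273, a(10)=-1291, a(11)=745, a(12)=1837, a(13)=-3327, a(14)=-347, a(15)=7001, a(16)=-6307; answer -6307
Stage 2: S1 = -6307; w = -7; remainder = value at the root: 2*(-7)^4 - 7*(-7)^3 + 8*(-7)^2 + 7 = (4802) + (2401) + (392) + (7) = 7602; answer 7602
Stage 3: S2 = 7602; r = -15; T(3) = -1*(-28) + 2*(-24) + 3*(-15) = -65; iterating: T(3)=-65, T(4)=-63, T(5)=-151, T(6)=-170, T(7)=-321, T(8)=-472, T(9)=-680, T(10)=-1227, T(11)=-1549, T(12)=-2945, T(13)=-3834, T(14)=-6703, T(15)=-9800, T(16)=-15108, T(17)=-24601, T(18)=-35015; answer -35015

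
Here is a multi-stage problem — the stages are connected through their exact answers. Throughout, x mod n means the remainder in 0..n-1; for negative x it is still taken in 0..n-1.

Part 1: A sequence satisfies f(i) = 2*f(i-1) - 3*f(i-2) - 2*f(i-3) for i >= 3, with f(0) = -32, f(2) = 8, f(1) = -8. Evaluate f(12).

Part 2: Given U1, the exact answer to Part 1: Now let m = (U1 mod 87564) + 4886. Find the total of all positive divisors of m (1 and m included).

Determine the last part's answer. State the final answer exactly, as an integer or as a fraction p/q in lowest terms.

Part 1: f(3) = 2*(8) - 3*(-8) - 2*(-32) = 104; iterating: f(3)=104, f(4)=200, f(5)=72, f(6)=-664, f(7)=-1944, f(8)=-2040, f(9)=3080, f(10)=16168, f(11)=27176, f(12)=-312; answer -312
Part 2: U1 = -312; m = 92138; 92138 = 2 * 23 * 2003; sigma = (1 + 2) * (1 + 23) * (1 + 2003) = 3 * 24 * 2004 = 144288; answer 144288

144288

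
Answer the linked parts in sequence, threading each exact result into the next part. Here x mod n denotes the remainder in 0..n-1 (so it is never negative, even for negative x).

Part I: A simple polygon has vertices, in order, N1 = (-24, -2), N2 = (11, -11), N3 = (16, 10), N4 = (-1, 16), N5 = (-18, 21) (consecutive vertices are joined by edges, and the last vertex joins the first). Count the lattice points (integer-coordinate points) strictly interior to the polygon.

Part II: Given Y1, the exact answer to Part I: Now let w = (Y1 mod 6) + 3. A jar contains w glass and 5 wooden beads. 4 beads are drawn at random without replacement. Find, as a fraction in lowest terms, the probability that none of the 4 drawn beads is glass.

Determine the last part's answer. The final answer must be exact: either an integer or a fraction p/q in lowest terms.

1/143

Part I: cross terms: (-24*-11 - 11*-2)=286, (11*10 - 16*-11)=286, (16*16 - -1*10)=266, (-1*21 - -18*16)=267, (-18*-2 - -24*21)=540; twice the area = |1645| = 1645; area = 1645/2; boundary points = 1 + 1 + 1 + 1 + 1 = 5; strictly interior points = area - boundary/2 + 1 = 821; answer 821
Part II: Y1 = 821; w = 8; total draws C(13,4) = 715; favorable C(5,4) = 5; P = 1/143; answer 1/143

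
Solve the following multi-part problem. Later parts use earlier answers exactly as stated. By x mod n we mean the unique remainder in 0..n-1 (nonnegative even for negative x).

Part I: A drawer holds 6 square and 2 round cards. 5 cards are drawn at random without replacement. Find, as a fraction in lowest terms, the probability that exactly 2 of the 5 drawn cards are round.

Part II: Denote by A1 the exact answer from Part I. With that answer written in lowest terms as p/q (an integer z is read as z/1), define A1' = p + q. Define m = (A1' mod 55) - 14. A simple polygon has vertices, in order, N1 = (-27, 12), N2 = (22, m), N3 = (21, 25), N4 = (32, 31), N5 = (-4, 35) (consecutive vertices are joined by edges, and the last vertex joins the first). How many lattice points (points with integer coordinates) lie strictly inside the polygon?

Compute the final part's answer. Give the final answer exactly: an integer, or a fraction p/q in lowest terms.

1002

Part I: total draws C(8,5) = 56; favorable C(2,2)*C(6,3) = 20; P = 5/14; answer 5/14
Part II: A1 = 5/14; threaded value p + q = 19; m = 5; cross terms: (-27*5 - 22*12)=-399, (22*25 - 21*5)=445, (21*31 - 32*25)=-149, (32*35 - -4*31)=1244, (-4*12 - -27*35)=897; twice the area = |2038| = 2038; area = 1019; boundary points = 7 + 1 + 1 + 4 + 23 = 36; strictly interior points = area - boundary/2 + 1 = 1002; answer 1002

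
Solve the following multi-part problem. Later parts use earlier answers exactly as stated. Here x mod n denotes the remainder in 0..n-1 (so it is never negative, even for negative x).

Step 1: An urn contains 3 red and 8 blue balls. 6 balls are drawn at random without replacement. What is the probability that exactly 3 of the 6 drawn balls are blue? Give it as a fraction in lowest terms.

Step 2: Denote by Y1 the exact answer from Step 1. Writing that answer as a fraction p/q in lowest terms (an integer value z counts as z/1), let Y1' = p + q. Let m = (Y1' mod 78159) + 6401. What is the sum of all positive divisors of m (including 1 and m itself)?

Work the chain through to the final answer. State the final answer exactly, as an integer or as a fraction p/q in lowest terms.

Step 1: total draws C(11,6) = 462; favorable C(8,3)*C(3,3) = 56; P = 4/33; answer 4/33
Step 2: Y1 = 4/33; threaded value p + q = 37; m = 6438; 6438 = 2 * 3 * 29 * 37; sigma = (1 + 2) * (1 + 3) * (1 + 29) * (1 + 37) = 3 * 4 * 30 * 38 = 13680; answer 13680

13680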